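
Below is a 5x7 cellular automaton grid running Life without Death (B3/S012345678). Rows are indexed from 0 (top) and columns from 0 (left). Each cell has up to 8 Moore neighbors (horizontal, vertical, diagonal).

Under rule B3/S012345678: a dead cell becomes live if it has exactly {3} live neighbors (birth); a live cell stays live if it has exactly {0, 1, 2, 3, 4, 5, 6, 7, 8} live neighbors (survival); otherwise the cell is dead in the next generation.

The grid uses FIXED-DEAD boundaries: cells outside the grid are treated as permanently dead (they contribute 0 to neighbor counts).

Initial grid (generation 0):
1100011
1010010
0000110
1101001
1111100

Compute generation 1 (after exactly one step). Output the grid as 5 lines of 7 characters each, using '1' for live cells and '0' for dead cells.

Answer: 1100011
1010010
1011111
1101001
1111100

Derivation:
Simulating step by step:
Generation 0 (given above): 18 live cells
Generation 1: 22 live cells
(generation 1 grid is the final answer)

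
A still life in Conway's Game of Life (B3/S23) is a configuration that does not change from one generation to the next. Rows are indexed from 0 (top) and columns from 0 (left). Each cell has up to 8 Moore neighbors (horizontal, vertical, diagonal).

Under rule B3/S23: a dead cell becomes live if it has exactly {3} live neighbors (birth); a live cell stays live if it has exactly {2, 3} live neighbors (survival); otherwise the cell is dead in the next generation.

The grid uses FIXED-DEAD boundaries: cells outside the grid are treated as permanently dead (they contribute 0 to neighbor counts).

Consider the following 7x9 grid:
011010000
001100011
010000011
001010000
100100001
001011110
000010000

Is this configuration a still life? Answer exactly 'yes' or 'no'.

Answer: no

Derivation:
Compute generation 1 and compare to generation 0 (given above):
Generation 1:
011000000
000100011
010000011
011100011
011000110
000011110
000110100
Cell (0,4) differs: gen0=1 vs gen1=0 -> NOT a still life.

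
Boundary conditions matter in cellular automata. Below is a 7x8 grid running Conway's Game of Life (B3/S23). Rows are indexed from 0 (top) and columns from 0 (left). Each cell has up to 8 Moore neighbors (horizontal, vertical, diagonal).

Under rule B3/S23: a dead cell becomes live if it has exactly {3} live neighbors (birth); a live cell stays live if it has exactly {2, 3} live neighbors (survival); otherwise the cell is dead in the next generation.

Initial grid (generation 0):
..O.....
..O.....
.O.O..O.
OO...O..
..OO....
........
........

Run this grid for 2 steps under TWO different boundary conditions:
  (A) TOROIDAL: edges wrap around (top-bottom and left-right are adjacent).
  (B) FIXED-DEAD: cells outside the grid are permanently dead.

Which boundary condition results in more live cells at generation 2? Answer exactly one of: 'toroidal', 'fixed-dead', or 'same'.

Answer: same

Derivation:
Under TOROIDAL boundary, generation 2:
..O.....
OOO.....
....O...
...O....
OOOO....
........
........
Population = 10

Under FIXED-DEAD boundary, generation 2:
..O.....
OOO.....
....O...
...O....
OOOO....
........
........
Population = 10

Comparison: toroidal=10, fixed-dead=10 -> same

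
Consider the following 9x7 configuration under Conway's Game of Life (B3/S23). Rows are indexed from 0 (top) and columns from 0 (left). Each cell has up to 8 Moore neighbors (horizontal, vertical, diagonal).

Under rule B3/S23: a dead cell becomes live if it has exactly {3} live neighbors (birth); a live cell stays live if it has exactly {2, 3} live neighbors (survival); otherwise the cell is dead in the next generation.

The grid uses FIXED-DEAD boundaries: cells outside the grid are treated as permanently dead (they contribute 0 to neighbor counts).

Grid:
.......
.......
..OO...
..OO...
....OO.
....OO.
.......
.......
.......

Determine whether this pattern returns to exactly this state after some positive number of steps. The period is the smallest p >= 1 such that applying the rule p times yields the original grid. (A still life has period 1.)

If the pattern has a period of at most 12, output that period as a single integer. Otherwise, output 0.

Simulating and comparing each generation to the original:
Gen 0 (original, given above): 8 live cells
Gen 1: 6 live cells, differs from original
Gen 2: 8 live cells, MATCHES original -> period = 2

Answer: 2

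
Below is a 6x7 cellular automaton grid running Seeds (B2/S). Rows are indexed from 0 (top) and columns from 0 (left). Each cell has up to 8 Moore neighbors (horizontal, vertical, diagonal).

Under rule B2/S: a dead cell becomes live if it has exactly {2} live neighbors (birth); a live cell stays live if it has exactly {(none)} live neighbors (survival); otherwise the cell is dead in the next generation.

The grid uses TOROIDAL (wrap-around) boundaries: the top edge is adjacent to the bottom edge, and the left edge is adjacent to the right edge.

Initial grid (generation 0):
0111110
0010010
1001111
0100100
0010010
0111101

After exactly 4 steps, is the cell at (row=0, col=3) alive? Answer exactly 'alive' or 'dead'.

Answer: dead

Derivation:
Simulating step by step:
Generation 0 (given above): 21 live cells
Generation 1: 1 live cells
0000000
0000000
0000000
0000000
0000001
0000000
Generation 2: 0 live cells
0000000
0000000
0000000
0000000
0000000
0000000
Generation 3: 0 live cells
0000000
0000000
0000000
0000000
0000000
0000000
Generation 4: 0 live cells
0000000
0000000
0000000
0000000
0000000
0000000

Cell (0,3) at generation 4: 0 -> dead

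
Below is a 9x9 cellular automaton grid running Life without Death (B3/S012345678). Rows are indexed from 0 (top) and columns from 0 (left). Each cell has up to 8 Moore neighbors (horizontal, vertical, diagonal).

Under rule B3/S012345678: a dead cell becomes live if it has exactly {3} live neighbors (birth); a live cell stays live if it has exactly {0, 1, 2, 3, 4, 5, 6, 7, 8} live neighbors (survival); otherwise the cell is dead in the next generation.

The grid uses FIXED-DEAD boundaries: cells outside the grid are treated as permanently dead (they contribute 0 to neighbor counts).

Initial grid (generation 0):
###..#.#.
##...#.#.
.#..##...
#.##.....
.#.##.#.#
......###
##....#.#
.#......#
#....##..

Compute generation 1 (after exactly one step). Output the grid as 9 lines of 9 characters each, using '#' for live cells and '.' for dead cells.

Simulating step by step:
Generation 0 (given above): 32 live cells
Generation 1: 40 live cells
(generation 1 grid is the final answer)

Answer: ###..#.#.
##...#.#.
.#.####..
#.##.....
.#.####.#
###...###
##....#.#
.#...##.#
#....##..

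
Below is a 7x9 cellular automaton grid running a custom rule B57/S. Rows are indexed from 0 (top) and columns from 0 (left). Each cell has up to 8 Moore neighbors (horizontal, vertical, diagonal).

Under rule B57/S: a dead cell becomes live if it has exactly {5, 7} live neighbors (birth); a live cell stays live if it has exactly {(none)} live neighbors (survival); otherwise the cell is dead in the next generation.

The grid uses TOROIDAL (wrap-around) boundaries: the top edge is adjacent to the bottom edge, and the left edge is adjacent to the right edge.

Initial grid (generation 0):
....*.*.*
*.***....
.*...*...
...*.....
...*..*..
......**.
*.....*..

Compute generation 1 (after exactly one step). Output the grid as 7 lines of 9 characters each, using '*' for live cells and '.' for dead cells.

Answer: .........
.........
.........
.........
.........
.........
.......*.

Derivation:
Simulating step by step:
Generation 0 (given above): 16 live cells
Generation 1: 1 live cells
(generation 1 grid is the final answer)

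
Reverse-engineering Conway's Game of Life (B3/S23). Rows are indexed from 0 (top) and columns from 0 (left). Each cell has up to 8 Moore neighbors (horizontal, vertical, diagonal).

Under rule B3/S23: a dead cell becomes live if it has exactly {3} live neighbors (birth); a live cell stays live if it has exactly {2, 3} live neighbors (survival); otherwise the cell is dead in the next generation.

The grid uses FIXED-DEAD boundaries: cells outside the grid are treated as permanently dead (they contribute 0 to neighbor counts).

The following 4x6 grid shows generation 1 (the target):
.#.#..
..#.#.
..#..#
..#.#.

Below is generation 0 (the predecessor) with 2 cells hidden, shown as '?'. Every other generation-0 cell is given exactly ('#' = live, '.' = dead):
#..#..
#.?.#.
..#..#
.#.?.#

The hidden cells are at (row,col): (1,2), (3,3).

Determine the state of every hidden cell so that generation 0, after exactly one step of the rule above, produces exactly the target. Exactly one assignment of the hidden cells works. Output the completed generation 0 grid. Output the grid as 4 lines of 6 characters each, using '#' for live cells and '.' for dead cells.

Hidden generation-0 cells (in order): (1,2), (3,3).
A hidden cell only influences target cells in its own 3x3 neighborhood. Try each of the 2^2 = 4 assignments, step the completed generation 0 forward once under B3/S23, and compare with the target:
  (1,2)=. (3,3)=. -> step gives (0,1)='.' but target has '#' -> reject
  (1,2)=. (3,3)=# -> step gives (0,1)='.' but target has '#' -> reject
  (1,2)=# (3,3)=. -> step gives (2,3)='#' but target has '.' -> reject
  (1,2)=# (3,3)=# -> step reproduces the target at every cell -> ACCEPT
Unique solution: (1,2)=live, (3,3)=live.
Check: live-neighbor counts of every cell in the completed generation 0:
132221
142422
243442
113131
Applying B3/S23 to generation 0 with these counts gives:
.#.#..
..#.#.
..#..#
..#.#.
which matches the target exactly.

Answer: #..#..
#.#.#.
..#..#
.#.#.#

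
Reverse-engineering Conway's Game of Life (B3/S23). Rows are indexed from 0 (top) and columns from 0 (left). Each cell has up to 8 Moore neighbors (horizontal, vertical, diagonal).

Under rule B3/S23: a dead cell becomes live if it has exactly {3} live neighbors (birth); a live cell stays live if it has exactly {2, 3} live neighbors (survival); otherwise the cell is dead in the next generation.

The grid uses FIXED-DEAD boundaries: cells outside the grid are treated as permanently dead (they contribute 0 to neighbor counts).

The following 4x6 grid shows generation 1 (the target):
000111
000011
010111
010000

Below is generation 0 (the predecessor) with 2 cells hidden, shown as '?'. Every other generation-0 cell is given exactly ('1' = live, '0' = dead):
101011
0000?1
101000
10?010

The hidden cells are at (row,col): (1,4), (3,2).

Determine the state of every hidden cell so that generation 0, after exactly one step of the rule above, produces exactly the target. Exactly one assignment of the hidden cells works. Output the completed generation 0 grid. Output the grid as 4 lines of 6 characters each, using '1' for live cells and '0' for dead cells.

Hidden generation-0 cells (in order): (1,4), (3,2).
A hidden cell only influences target cells in its own 3x3 neighborhood. Try each of the 2^2 = 4 assignments, step the completed generation 0 forward once under B3/S23, and compare with the target:
  (1,4)=0 (3,2)=0 -> step gives (0,3)='0' but target has '1' -> reject
  (1,4)=0 (3,2)=1 -> step gives (0,3)='0' but target has '1' -> reject
  (1,4)=1 (3,2)=0 -> step reproduces the target at every cell -> ACCEPT
  (1,4)=1 (3,2)=1 -> step gives (2,1)='0' but target has '1' -> reject
Unique solution: (1,4)=live, (3,2)=dead.
Check: live-neighbor counts of every cell in the completed generation 0:
020333
242433
130333
131201
Applying B3/S23 to generation 0 with these counts gives:
000111
000011
010111
010000
which matches the target exactly.

Answer: 101011
000011
101000
100010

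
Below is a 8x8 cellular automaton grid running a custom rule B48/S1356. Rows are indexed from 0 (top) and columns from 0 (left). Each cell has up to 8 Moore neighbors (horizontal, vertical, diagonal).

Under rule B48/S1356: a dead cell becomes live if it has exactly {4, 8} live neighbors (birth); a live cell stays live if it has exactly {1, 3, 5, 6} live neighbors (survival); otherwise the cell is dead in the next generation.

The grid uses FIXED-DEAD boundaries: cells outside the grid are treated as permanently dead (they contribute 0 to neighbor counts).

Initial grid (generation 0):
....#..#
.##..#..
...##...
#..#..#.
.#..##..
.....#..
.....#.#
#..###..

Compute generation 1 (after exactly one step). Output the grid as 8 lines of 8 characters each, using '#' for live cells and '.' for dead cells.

Answer: ....#...
.#.##...
..###...
#..#.##.
.#..##..
....###.
.....##.
...##...

Derivation:
Simulating step by step:
Generation 0 (given above): 20 live cells
Generation 1: 21 live cells
(generation 1 grid is the final answer)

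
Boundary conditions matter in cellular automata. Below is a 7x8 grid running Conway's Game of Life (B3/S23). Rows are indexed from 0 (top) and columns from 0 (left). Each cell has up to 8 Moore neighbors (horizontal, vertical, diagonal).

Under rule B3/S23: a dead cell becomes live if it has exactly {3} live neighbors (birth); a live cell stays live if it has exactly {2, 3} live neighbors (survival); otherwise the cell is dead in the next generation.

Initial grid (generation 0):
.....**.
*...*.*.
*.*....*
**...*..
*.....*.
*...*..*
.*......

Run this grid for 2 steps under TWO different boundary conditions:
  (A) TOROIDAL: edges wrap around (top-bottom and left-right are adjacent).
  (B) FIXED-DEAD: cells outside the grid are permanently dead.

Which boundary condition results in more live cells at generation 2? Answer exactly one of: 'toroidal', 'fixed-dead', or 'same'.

Under TOROIDAL boundary, generation 2:
.*......
*.......
.....**.
.......*
*....**.
.*......
.*...*..
Population = 11

Under FIXED-DEAD boundary, generation 2:
.....***
.......*
**...*..
**.....*
*....**.
**......
........
Population = 15

Comparison: toroidal=11, fixed-dead=15 -> fixed-dead

Answer: fixed-dead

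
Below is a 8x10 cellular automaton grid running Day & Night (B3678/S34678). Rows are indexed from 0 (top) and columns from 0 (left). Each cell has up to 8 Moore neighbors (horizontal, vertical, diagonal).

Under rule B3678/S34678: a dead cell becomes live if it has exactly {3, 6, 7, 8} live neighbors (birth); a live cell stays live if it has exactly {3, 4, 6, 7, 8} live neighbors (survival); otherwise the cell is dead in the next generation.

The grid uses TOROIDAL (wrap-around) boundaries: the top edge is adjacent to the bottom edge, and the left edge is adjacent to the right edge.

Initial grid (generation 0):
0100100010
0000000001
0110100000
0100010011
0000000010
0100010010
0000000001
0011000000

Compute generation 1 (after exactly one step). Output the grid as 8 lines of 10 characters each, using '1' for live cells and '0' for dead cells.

Answer: 0011000000
1111000000
0000000011
1010000000
1000000110
0000000001
0010000000
0000000000

Derivation:
Simulating step by step:
Generation 0 (given above): 18 live cells
Generation 1: 15 live cells
(generation 1 grid is the final answer)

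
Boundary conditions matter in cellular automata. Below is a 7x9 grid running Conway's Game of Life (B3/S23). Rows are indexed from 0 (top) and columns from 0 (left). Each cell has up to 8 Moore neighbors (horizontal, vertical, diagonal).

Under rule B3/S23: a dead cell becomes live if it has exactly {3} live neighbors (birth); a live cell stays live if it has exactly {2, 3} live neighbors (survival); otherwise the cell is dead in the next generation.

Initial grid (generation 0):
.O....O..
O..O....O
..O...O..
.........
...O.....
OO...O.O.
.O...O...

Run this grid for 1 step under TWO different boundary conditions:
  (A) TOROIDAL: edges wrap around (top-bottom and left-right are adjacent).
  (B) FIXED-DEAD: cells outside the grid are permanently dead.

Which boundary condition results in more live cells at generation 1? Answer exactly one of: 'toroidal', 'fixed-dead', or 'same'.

Under TOROIDAL boundary, generation 1:
.OO......
OOO....O.
.........
.........
.........
OOO.O.O..
.OO..O...
Population = 14

Under FIXED-DEAD boundary, generation 1:
.........
.OO....O.
.........
.........
.........
OOO.O.O..
OO....O..
Population = 11

Comparison: toroidal=14, fixed-dead=11 -> toroidal

Answer: toroidal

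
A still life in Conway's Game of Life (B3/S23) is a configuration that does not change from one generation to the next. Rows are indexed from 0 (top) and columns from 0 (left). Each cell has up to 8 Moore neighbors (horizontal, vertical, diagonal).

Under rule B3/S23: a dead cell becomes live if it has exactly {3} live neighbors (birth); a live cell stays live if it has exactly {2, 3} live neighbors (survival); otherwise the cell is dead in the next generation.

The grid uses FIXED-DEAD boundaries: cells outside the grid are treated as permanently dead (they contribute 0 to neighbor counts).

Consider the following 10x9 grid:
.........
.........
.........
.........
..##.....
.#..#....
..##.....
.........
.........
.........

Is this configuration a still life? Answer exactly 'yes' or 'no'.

Answer: yes

Derivation:
Compute generation 1 and compare to generation 0 (given above):
Generation 1:
.........
.........
.........
.........
..##.....
.#..#....
..##.....
.........
.........
.........
The grids are IDENTICAL -> still life.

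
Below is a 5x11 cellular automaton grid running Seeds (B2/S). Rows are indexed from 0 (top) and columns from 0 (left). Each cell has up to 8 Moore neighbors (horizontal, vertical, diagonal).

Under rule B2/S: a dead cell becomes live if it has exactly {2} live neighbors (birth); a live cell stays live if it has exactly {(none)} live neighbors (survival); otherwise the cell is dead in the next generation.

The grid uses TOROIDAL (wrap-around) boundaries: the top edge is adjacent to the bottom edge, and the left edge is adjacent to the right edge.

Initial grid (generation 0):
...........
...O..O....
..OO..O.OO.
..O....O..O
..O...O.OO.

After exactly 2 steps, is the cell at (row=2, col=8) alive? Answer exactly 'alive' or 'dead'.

Answer: alive

Derivation:
Simulating step by step:
Generation 0 (given above): 14 live cells
Generation 1: 18 live cells
..OO.OO.OO.
....OO..OO.
.O..OO....O
.....O.....
.O.O......O
Generation 2: 15 live cells
OO.........
OO.........
O..O....O..
.O.O..O..OO
O......OO..

Cell (2,8) at generation 2: 1 -> alive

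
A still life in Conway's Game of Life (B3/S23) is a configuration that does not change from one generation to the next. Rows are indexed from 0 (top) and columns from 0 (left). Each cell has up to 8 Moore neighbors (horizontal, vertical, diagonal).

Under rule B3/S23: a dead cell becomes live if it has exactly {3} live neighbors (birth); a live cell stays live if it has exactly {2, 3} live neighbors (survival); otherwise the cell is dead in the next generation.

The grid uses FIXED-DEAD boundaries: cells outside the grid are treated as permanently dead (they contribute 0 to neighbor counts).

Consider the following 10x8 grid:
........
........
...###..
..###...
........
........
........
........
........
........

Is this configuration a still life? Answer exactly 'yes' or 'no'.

Compute generation 1 and compare to generation 0 (given above):
Generation 1:
........
....#...
..#..#..
..#..#..
...#....
........
........
........
........
........
Cell (1,4) differs: gen0=0 vs gen1=1 -> NOT a still life.

Answer: no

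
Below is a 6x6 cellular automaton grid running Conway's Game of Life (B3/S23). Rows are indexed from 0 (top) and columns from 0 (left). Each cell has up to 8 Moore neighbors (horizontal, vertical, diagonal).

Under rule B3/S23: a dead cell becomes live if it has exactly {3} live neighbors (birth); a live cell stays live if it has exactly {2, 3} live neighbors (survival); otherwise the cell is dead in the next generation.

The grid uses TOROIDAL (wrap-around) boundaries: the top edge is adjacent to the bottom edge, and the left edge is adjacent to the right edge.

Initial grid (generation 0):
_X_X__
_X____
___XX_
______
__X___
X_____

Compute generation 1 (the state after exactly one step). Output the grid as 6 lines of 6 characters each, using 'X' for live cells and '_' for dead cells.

Answer: XXX___
___XX_
______
___X__
______
_XX___

Derivation:
Simulating step by step:
Generation 0 (given above): 7 live cells
Generation 1: 8 live cells
(generation 1 grid is the final answer)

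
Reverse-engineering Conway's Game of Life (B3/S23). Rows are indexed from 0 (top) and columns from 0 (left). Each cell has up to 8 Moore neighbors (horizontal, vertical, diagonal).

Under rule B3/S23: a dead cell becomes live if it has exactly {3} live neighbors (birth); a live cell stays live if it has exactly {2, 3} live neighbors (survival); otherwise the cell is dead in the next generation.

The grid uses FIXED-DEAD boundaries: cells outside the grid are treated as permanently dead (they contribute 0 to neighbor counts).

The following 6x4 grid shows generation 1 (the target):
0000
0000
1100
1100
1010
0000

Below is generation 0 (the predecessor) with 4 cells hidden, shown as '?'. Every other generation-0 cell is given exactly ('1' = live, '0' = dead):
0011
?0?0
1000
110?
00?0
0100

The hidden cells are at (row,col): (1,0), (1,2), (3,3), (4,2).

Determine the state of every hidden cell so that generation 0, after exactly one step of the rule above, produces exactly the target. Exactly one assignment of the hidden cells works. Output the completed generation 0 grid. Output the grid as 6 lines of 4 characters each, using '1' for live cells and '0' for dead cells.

Hidden generation-0 cells (in order): (1,0), (1,2), (3,3), (4,2).
A hidden cell only influences target cells in its own 3x3 neighborhood. Try each of the 2^4 = 16 assignments, step the completed generation 0 forward once under B3/S23, and compare with the target:
  (1,0)=0 (1,2)=0 (3,3)=0 (4,2)=0 -> step gives (4,1)='1' but target has '0' -> reject
  (1,0)=0 (1,2)=0 (3,3)=0 (4,2)=1 -> step reproduces the target at every cell -> ACCEPT
  (1,0)=0 (1,2)=0 (3,3)=1 (4,2)=0 -> step gives (4,1)='1' but target has '0' -> reject
  (1,0)=0 (1,2)=0 (3,3)=1 (4,2)=1 -> step gives (3,2)='1' but target has '0' -> reject
  (1,0)=0 (1,2)=1 (3,3)=0 (4,2)=0 -> step gives (0,2)='1' but target has '0' -> reject
  (1,0)=0 (1,2)=1 (3,3)=0 (4,2)=1 -> step gives (0,2)='1' but target has '0' -> reject
  (1,0)=0 (1,2)=1 (3,3)=1 (4,2)=0 -> step gives (0,2)='1' but target has '0' -> reject
  (1,0)=0 (1,2)=1 (3,3)=1 (4,2)=1 -> step gives (0,2)='1' but target has '0' -> reject
  (1,0)=1 (1,2)=0 (3,3)=0 (4,2)=0 -> step gives (1,1)='1' but target has '0' -> reject
  (1,0)=1 (1,2)=0 (3,3)=0 (4,2)=1 -> step gives (1,1)='1' but target has '0' -> reject
  (1,0)=1 (1,2)=0 (3,3)=1 (4,2)=0 -> step gives (1,1)='1' but target has '0' -> reject
  (1,0)=1 (1,2)=0 (3,3)=1 (4,2)=1 -> step gives (1,1)='1' but target has '0' -> reject
  (1,0)=1 (1,2)=1 (3,3)=0 (4,2)=0 -> step gives (0,1)='1' but target has '0' -> reject
  (1,0)=1 (1,2)=1 (3,3)=0 (4,2)=1 -> step gives (0,1)='1' but target has '0' -> reject
  (1,0)=1 (1,2)=1 (3,3)=1 (4,2)=0 -> step gives (0,1)='1' but target has '0' -> reject
  (1,0)=1 (1,2)=1 (3,3)=1 (4,2)=1 -> step gives (0,1)='1' but target has '0' -> reject
Unique solution: (1,0)=dead, (1,2)=dead, (3,3)=dead, (4,2)=live.
Check: live-neighbor counts of every cell in the completed generation 0:
0111
1222
2310
2321
3421
1121
Applying B3/S23 to generation 0 with these counts gives:
0000
0000
1100
1100
1010
0000
which matches the target exactly.

Answer: 0011
0000
1000
1100
0010
0100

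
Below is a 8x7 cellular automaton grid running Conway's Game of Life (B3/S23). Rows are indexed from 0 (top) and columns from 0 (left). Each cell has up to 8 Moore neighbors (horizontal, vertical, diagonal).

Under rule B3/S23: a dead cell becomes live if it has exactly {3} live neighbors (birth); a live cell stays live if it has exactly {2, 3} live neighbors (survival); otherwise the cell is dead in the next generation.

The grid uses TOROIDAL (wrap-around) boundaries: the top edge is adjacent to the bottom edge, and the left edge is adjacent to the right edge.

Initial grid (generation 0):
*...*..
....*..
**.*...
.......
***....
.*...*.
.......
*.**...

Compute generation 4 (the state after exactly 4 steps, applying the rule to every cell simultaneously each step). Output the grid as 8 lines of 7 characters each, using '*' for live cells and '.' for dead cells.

Simulating step by step:
Generation 0 (given above): 14 live cells
Generation 1: 16 live cells
.*..*..
**.**..
.......
.......
***....
***....
.**....
.*.*...
Generation 2: 15 live cells
.*..*..
*****..
.......
.*.....
*.*....
...*...
...*...
**.*...
Generation 3: 19 live cells
....*..
*****..
*..*...
.*.....
.**....
..**...
...**..
**.**..
Generation 4: 17 live cells
(generation 4 grid is the final answer)

Answer: .....*.
***.*..
*..**..
**.....
.*.*...
.*..*..
.*.....
..*..*.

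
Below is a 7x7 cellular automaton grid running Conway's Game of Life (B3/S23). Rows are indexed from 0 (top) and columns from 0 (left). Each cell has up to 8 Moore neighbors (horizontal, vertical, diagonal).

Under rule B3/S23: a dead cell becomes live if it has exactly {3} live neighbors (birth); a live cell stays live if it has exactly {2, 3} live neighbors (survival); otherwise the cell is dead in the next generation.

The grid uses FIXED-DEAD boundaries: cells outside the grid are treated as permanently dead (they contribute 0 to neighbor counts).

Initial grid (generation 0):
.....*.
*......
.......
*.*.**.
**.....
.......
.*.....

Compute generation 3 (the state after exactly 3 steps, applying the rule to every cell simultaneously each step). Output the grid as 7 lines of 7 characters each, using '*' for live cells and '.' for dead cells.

Simulating step by step:
Generation 0 (given above): 9 live cells
Generation 1: 6 live cells
.......
.......
.*.....
*......
**.....
**.....
.......
Generation 2: 3 live cells
.......
.......
.......
*......
.......
**.....
.......
Generation 3: 2 live cells
(generation 3 grid is the final answer)

Answer: .......
.......
.......
.......
**.....
.......
.......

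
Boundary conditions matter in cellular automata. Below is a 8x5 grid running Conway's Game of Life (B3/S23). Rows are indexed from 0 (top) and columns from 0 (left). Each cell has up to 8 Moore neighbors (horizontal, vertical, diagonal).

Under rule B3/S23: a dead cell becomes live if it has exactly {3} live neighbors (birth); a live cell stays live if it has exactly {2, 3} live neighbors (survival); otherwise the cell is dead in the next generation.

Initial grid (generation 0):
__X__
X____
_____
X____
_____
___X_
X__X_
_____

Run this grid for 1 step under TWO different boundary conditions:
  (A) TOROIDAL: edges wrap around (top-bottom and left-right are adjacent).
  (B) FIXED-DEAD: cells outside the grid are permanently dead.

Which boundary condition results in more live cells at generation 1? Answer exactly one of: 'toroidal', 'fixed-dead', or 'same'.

Answer: toroidal

Derivation:
Under TOROIDAL boundary, generation 1:
_____
_____
_____
_____
_____
____X
____X
_____
Population = 2

Under FIXED-DEAD boundary, generation 1:
_____
_____
_____
_____
_____
_____
_____
_____
Population = 0

Comparison: toroidal=2, fixed-dead=0 -> toroidal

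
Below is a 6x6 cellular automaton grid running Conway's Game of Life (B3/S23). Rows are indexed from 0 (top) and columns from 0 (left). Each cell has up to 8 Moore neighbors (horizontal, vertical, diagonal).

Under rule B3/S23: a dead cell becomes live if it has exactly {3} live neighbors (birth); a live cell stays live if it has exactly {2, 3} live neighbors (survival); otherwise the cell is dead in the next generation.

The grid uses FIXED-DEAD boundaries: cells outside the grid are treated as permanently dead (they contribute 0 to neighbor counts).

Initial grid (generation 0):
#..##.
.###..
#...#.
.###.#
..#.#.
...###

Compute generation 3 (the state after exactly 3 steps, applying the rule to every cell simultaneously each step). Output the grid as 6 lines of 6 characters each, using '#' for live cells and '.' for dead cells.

Answer: ####..
#.#.#.
#..#..
#..##.
##.##.
....#.

Derivation:
Simulating step by step:
Generation 0 (given above): 17 live cells
Generation 1: 15 live cells
.#.##.
###...
#...#.
.##..#
.#....
...###
Generation 2: 15 live cells
##.#..
#.#.#.
#..#..
###...
.#.#.#
....#.
Generation 3: 17 live cells
(generation 3 grid is the final answer)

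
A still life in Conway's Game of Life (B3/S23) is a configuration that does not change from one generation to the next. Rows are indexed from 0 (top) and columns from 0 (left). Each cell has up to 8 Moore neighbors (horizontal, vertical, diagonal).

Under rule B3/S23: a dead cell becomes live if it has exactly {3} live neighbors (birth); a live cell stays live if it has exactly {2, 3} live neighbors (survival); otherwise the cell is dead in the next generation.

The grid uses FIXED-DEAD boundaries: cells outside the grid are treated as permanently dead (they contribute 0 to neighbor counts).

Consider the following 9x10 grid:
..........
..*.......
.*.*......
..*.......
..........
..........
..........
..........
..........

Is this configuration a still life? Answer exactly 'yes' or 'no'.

Compute generation 1 and compare to generation 0 (given above):
Generation 1:
..........
..*.......
.*.*......
..*.......
..........
..........
..........
..........
..........
The grids are IDENTICAL -> still life.

Answer: yes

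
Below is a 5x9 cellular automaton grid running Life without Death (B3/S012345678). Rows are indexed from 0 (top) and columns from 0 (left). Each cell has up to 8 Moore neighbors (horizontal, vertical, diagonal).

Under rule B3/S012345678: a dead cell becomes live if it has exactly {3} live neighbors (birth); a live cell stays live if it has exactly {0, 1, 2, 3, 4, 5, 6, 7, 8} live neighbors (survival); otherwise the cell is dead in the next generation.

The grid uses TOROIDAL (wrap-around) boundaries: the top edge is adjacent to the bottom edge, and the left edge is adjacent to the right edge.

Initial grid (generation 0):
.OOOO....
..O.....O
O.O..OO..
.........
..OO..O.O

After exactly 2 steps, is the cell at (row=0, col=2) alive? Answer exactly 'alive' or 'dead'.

Simulating step by step:
Generation 0 (given above): 14 live cells
Generation 1: 28 live cells
OOOOO..O.
O.O.OO..O
OOO..OO..
.OOO.OOO.
.OOOO.O.O
Generation 2: 31 live cells
OOOOO.OO.
O.O.OO.OO
OOO..OO..
.OOO.OOOO
.OOOO.O.O

Cell (0,2) at generation 2: 1 -> alive

Answer: alive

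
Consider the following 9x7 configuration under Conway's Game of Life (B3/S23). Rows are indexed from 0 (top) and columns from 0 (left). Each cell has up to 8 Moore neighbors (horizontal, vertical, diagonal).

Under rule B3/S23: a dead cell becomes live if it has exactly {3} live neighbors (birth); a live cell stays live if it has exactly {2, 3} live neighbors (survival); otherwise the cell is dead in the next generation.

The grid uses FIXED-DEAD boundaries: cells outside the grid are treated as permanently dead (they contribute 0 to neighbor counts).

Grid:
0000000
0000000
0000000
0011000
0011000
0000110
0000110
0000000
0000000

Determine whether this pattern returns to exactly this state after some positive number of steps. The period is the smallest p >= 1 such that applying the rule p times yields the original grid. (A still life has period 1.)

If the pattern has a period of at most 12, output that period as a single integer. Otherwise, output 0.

Answer: 2

Derivation:
Simulating and comparing each generation to the original:
Gen 0 (original, given above): 8 live cells
Gen 1: 6 live cells, differs from original
Gen 2: 8 live cells, MATCHES original -> period = 2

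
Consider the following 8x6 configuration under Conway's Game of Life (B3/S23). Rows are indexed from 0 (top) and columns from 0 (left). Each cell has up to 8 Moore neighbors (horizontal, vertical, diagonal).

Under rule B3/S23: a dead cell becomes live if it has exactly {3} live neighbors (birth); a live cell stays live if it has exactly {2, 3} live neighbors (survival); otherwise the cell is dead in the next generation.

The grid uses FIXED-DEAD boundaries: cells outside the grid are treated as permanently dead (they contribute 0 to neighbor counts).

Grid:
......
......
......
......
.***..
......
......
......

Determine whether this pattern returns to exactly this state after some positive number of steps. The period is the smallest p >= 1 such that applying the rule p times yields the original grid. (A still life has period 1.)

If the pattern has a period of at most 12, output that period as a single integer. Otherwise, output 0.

Simulating and comparing each generation to the original:
Gen 0 (original, given above): 3 live cells
Gen 1: 3 live cells, differs from original
Gen 2: 3 live cells, MATCHES original -> period = 2

Answer: 2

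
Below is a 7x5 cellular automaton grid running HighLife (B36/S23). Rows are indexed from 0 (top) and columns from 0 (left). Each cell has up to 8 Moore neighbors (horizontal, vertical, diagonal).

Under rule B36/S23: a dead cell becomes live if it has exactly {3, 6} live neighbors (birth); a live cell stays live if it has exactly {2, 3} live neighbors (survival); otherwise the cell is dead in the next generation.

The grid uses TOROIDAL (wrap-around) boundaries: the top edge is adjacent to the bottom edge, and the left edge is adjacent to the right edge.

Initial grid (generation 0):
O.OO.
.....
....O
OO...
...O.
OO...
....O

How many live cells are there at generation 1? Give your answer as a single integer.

Simulating step by step:
Generation 0 (given above): 10 live cells
Generation 1: 14 live cells
...OO
...OO
O....
O...O
..O.O
O...O
..OOO
Population at generation 1: 14

Answer: 14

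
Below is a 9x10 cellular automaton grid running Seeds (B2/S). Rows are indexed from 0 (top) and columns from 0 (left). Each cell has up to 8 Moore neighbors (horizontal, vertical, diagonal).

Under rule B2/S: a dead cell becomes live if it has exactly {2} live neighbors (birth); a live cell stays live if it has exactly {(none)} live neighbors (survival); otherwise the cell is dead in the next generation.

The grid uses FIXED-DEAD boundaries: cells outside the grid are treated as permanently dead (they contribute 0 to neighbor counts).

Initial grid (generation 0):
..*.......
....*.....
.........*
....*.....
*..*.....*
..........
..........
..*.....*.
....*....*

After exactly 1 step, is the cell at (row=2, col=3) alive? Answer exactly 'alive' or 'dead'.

Answer: alive

Derivation:
Simulating step by step:
Generation 0 (given above): 11 live cells
Generation 1: 13 live cells
...*......
...*......
...***....
...*....**
....*.....
..........
..........
...*.....*
...*....*.

Cell (2,3) at generation 1: 1 -> alive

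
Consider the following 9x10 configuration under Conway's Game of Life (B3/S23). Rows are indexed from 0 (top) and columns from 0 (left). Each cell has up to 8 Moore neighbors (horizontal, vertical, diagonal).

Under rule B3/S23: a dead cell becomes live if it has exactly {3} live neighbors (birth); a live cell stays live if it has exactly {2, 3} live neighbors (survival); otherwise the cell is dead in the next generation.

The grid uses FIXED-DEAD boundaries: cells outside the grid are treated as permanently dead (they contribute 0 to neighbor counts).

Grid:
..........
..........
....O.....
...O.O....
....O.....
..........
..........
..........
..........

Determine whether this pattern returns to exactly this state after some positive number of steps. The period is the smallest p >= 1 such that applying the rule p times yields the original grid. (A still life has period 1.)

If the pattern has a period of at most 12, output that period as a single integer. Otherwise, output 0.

Answer: 1

Derivation:
Simulating and comparing each generation to the original:
Gen 0 (original, given above): 4 live cells
Gen 1: 4 live cells, MATCHES original -> period = 1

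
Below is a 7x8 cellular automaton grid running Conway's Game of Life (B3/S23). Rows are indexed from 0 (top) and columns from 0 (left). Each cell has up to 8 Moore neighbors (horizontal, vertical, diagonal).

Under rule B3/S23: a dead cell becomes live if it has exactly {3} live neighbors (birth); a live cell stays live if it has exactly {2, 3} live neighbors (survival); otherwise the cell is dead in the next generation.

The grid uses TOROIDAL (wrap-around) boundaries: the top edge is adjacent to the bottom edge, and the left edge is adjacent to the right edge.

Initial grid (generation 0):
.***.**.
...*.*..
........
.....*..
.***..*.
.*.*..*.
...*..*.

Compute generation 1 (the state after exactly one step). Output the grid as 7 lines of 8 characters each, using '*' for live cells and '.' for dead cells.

Simulating step by step:
Generation 0 (given above): 17 live cells
Generation 1: 23 live cells
(generation 1 grid is the final answer)

Answer: ...*.**.
...*.**.
....*...
..*.....
.*.****.
.*.*****
.*.*..**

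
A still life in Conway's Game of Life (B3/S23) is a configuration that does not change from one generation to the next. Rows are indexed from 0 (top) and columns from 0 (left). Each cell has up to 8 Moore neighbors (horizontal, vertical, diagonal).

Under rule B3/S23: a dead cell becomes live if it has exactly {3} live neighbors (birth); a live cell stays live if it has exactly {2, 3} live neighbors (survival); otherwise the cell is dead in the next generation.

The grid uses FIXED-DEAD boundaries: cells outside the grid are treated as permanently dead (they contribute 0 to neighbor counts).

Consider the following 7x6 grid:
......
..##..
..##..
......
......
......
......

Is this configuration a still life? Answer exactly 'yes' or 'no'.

Answer: yes

Derivation:
Compute generation 1 and compare to generation 0 (given above):
Generation 1:
......
..##..
..##..
......
......
......
......
The grids are IDENTICAL -> still life.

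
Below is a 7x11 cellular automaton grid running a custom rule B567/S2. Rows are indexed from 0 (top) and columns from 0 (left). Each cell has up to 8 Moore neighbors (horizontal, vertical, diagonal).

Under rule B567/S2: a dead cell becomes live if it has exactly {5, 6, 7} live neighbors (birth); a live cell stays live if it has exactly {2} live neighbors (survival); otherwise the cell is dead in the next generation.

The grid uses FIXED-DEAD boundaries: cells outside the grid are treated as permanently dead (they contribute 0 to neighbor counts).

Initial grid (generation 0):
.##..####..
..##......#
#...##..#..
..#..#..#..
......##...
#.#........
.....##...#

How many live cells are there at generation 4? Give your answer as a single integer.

Simulating step by step:
Generation 0 (given above): 23 live cells
Generation 1: 7 live cells
.#....##...
...........
.....#.....
........#..
......##...
...........
...........
Generation 2: 1 live cells
...........
...........
...........
...........
.......#...
...........
...........
Generation 3: 0 live cells
...........
...........
...........
...........
...........
...........
...........
Generation 4: 0 live cells
...........
...........
...........
...........
...........
...........
...........
Population at generation 4: 0

Answer: 0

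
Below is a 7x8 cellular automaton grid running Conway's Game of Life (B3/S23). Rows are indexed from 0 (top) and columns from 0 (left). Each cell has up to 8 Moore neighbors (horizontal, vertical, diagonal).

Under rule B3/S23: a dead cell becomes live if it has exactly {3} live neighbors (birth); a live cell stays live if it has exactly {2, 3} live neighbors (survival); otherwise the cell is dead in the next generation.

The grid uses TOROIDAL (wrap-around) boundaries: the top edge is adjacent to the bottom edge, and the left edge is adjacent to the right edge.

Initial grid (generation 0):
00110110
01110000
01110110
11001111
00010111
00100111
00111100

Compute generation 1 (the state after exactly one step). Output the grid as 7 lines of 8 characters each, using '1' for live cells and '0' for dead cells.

Simulating step by step:
Generation 0 (given above): 30 live cells
Generation 1: 10 live cells
(generation 1 grid is the final answer)

Answer: 00000110
00000000
00000000
01000000
01110000
00100001
01000001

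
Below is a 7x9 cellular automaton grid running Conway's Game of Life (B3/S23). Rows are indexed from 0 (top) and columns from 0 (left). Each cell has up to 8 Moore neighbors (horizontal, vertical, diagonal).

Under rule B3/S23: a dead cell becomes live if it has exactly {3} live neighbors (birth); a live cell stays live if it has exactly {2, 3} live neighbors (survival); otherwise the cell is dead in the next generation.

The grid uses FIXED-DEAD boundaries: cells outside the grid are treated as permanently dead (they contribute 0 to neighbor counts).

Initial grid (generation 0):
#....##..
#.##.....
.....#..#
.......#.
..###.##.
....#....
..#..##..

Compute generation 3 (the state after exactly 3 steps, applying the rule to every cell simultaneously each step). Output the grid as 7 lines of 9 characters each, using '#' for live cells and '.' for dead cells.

Answer: .........
....#.#..
....#.###
..##...##
.......##
.........
.........

Derivation:
Simulating step by step:
Generation 0 (given above): 18 live cells
Generation 1: 19 live cells
.#.......
.#..###..
.........
...###.##
...#####.
..#.#..#.
.....#...
Generation 2: 9 live cells
.....#...
.....#...
...#...#.
...#...##
..#......
.......#.
.........
Generation 3: 12 live cells
(generation 3 grid is the final answer)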